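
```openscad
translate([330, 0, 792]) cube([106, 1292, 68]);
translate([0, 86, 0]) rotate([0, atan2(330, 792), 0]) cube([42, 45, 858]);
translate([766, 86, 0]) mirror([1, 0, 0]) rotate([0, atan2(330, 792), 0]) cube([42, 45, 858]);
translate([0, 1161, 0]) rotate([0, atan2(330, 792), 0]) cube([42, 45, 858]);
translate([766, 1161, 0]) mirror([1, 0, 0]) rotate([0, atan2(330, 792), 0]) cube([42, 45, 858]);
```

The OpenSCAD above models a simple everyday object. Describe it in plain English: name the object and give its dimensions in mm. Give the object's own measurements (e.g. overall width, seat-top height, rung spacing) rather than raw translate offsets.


A sawhorse. A 106×1292×68 mm beam (x, y, z) sits on two A-frame leg pairs. Each pair is two raked legs of 42×45 mm section (45 mm along y) splaying symmetrically in x. Each leg rises 792 mm vertically over 330 mm of horizontal reach and is 858 mm long along its own axis. Every leg's outer bottom edge rests on the floor and its outer top edge meets a bottom edge of the beam — the left legs (tilting toward +x) meet the beam's −x bottom edge, the right legs (their mirror images, tilting toward −x) meet its +x bottom edge — so the leg tops tuck under the beam, the beam's underside is 792 mm above the floor, and the feet are 766 mm apart outside-to-outside with the beam centred between them. The two leg pairs are set in 86 mm from either end of the beam.


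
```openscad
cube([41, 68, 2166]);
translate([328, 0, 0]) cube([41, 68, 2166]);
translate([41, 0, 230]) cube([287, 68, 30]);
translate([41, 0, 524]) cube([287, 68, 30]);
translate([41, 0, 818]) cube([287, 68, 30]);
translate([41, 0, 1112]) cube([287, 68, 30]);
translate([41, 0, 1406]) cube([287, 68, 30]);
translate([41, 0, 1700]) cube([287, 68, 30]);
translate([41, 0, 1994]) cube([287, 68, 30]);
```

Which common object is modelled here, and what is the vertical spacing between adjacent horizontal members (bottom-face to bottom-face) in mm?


A ladder. The rung spacing is 294 mm.

Two tall 41×68 posts with 7 short bars between them — a ladder. Adjacent rungs sit at z = 230 and z = 524, so the spacing is 524 − 230 = 294 mm.


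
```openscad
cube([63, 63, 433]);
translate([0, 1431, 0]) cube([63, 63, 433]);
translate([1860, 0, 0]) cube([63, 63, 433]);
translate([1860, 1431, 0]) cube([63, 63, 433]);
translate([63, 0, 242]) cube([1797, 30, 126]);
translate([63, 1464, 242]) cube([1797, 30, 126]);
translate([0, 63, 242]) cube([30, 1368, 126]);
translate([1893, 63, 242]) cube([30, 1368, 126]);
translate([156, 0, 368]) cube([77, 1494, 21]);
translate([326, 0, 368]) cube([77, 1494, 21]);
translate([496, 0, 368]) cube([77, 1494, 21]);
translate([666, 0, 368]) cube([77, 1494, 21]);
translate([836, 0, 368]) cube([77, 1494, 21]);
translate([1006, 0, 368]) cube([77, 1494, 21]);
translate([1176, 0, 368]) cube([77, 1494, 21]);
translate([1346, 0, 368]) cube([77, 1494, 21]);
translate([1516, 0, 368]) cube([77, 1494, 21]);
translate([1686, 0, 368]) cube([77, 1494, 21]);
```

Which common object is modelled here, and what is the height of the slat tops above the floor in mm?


A bed frame. The slat-top height is 389 mm.

Four posts, four rails, and a row of slats — a bed frame. Slats sit on the rails at z = 242 + 126 = 368; with slat thickness 21, the top is 389 mm.


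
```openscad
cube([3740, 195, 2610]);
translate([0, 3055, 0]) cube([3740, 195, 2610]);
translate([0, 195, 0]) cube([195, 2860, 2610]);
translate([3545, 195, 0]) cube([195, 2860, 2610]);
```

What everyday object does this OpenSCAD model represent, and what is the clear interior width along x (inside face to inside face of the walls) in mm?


A house (or room) frame. The interior width is 3350 mm.

Four 2610 mm walls enclosing a rectangle with no floor or roof — a room or house frame. Outside width is 3740 mm and wall thickness is 195 mm, so the interior width is 3740 − 2 × 195 = 3350 mm.


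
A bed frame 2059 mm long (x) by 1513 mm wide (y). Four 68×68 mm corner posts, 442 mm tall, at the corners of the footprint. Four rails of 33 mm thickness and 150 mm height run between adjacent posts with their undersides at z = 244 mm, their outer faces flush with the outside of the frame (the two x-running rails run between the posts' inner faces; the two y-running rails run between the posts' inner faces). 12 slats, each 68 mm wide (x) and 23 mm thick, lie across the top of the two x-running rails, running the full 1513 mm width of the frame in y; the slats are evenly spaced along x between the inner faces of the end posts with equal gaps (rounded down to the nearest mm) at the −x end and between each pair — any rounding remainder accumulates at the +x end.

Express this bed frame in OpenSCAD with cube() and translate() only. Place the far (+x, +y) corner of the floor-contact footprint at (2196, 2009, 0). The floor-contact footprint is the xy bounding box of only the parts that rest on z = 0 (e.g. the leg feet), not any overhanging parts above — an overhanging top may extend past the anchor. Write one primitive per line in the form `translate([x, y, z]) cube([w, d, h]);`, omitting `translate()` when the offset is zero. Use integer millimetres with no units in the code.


translate([137, 496, 0]) cube([68, 68, 442]);
translate([137, 1941, 0]) cube([68, 68, 442]);
translate([2128, 496, 0]) cube([68, 68, 442]);
translate([2128, 1941, 0]) cube([68, 68, 442]);
translate([205, 496, 244]) cube([1923, 33, 150]);
translate([205, 1976, 244]) cube([1923, 33, 150]);
translate([137, 564, 244]) cube([33, 1377, 150]);
translate([2163, 564, 244]) cube([33, 1377, 150]);
translate([290, 496, 394]) cube([68, 1513, 23]);
translate([443, 496, 394]) cube([68, 1513, 23]);
translate([596, 496, 394]) cube([68, 1513, 23]);
translate([749, 496, 394]) cube([68, 1513, 23]);
translate([902, 496, 394]) cube([68, 1513, 23]);
translate([1055, 496, 394]) cube([68, 1513, 23]);
translate([1208, 496, 394]) cube([68, 1513, 23]);
translate([1361, 496, 394]) cube([68, 1513, 23]);
translate([1514, 496, 394]) cube([68, 1513, 23]);
translate([1667, 496, 394]) cube([68, 1513, 23]);
translate([1820, 496, 394]) cube([68, 1513, 23]);
translate([1973, 496, 394]) cube([68, 1513, 23]);


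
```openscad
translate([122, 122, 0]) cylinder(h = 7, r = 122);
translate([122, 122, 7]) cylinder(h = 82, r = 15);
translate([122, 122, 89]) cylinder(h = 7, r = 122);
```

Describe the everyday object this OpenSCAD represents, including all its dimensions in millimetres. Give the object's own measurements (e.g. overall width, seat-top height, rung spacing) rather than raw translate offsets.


A spool: two coaxial disc flanges of radius 122 mm and thickness 7 mm, joined by a core cylinder of radius 15 mm and height 82 mm. The lower flange rests on z = 0 and the three cylinders share a vertical axis.


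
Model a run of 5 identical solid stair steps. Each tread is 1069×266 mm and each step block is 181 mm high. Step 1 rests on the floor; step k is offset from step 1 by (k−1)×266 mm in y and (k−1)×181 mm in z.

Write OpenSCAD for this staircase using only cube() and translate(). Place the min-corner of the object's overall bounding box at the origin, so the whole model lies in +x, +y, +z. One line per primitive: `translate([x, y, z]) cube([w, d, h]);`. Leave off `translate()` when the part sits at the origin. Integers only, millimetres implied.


cube([1069, 266, 181]);
translate([0, 266, 181]) cube([1069, 266, 181]);
translate([0, 532, 362]) cube([1069, 266, 181]);
translate([0, 798, 543]) cube([1069, 266, 181]);
translate([0, 1064, 724]) cube([1069, 266, 181]);


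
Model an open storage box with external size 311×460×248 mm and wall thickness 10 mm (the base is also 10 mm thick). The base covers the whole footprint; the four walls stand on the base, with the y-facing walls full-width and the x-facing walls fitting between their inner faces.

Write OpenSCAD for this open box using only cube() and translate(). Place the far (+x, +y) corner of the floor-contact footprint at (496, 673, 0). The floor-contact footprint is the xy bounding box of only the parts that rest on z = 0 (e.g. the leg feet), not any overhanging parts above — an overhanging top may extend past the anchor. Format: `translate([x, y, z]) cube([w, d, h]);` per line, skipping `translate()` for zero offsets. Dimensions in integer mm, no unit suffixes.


translate([185, 213, 0]) cube([311, 460, 10]);
translate([185, 213, 10]) cube([311, 10, 238]);
translate([185, 663, 10]) cube([311, 10, 238]);
translate([185, 223, 10]) cube([10, 440, 238]);
translate([486, 223, 10]) cube([10, 440, 238]);


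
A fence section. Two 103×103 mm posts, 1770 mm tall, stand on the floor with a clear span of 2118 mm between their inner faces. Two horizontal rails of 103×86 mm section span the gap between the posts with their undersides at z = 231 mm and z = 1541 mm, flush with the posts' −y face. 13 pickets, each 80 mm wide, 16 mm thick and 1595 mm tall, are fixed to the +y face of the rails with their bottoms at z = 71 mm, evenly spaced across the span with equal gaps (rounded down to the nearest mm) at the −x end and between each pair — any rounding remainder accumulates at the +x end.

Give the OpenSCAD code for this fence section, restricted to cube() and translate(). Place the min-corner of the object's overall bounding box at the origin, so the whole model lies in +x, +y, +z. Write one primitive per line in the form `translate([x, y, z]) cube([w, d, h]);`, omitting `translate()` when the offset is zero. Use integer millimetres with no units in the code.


cube([103, 103, 1770]);
translate([2221, 0, 0]) cube([103, 103, 1770]);
translate([103, 0, 231]) cube([2118, 103, 86]);
translate([103, 0, 1541]) cube([2118, 103, 86]);
translate([180, 103, 71]) cube([80, 16, 1595]);
translate([337, 103, 71]) cube([80, 16, 1595]);
translate([494, 103, 71]) cube([80, 16, 1595]);
translate([651, 103, 71]) cube([80, 16, 1595]);
translate([808, 103, 71]) cube([80, 16, 1595]);
translate([965, 103, 71]) cube([80, 16, 1595]);
translate([1122, 103, 71]) cube([80, 16, 1595]);
translate([1279, 103, 71]) cube([80, 16, 1595]);
translate([1436, 103, 71]) cube([80, 16, 1595]);
translate([1593, 103, 71]) cube([80, 16, 1595]);
translate([1750, 103, 71]) cube([80, 16, 1595]);
translate([1907, 103, 71]) cube([80, 16, 1595]);
translate([2064, 103, 71]) cube([80, 16, 1595]);


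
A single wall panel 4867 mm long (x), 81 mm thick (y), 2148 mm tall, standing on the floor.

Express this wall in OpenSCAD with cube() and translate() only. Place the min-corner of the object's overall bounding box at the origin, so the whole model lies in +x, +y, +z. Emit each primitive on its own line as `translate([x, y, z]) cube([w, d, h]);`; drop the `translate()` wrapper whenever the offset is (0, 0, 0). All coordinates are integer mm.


cube([4867, 81, 2148]);


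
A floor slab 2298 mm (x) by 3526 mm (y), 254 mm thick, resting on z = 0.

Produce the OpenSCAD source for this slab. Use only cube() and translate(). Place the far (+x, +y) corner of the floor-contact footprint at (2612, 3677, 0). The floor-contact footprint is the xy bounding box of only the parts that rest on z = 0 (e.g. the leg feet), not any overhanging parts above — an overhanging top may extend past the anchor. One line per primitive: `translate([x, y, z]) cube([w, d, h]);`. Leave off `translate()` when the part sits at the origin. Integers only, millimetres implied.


translate([314, 151, 0]) cube([2298, 3526, 254]);


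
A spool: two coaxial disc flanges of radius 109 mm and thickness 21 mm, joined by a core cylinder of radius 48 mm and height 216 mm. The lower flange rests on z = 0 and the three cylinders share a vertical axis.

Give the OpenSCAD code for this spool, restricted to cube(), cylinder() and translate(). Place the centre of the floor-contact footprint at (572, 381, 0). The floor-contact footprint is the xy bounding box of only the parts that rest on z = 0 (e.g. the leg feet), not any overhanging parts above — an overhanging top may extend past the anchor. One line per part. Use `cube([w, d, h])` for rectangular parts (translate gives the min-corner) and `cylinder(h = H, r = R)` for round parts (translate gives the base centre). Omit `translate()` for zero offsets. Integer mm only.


translate([572, 381, 0]) cylinder(h = 21, r = 109);
translate([572, 381, 21]) cylinder(h = 216, r = 48);
translate([572, 381, 237]) cylinder(h = 21, r = 109);


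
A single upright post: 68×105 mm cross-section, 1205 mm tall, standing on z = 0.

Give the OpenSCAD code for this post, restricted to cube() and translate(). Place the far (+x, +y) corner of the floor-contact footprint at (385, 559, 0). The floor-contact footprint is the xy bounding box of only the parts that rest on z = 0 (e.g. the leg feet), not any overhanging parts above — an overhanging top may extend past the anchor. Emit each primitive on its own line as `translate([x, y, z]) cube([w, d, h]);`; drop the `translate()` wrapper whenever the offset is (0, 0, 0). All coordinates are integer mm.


translate([317, 454, 0]) cube([68, 105, 1205]);


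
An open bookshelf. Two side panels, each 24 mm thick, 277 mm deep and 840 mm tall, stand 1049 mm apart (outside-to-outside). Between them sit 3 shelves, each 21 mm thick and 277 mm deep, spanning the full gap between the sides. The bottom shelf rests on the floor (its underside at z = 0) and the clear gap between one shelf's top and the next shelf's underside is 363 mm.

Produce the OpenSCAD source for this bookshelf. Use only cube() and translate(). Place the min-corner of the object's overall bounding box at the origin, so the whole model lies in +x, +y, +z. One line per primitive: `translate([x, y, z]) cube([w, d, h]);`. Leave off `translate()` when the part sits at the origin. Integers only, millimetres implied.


cube([24, 277, 840]);
translate([1025, 0, 0]) cube([24, 277, 840]);
translate([24, 0, 0]) cube([1001, 277, 21]);
translate([24, 0, 384]) cube([1001, 277, 21]);
translate([24, 0, 768]) cube([1001, 277, 21]);


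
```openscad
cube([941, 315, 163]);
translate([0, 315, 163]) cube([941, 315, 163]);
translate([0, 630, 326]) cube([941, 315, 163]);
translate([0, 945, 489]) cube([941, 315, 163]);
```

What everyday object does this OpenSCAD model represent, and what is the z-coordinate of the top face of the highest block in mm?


A staircase. The total rise is 652 mm.

4 identical blocks, each offset up and back from the previous — a staircase. Each step is 163 mm tall and there are 4 of them, so the total rise is 4 × 163 = 652 mm.


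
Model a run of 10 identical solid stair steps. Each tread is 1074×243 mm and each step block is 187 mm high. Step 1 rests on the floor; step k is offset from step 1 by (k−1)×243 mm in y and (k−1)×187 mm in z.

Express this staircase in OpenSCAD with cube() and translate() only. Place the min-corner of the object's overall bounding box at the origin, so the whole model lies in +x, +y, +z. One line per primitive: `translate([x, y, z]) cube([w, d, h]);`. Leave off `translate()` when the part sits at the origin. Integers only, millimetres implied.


cube([1074, 243, 187]);
translate([0, 243, 187]) cube([1074, 243, 187]);
translate([0, 486, 374]) cube([1074, 243, 187]);
translate([0, 729, 561]) cube([1074, 243, 187]);
translate([0, 972, 748]) cube([1074, 243, 187]);
translate([0, 1215, 935]) cube([1074, 243, 187]);
translate([0, 1458, 1122]) cube([1074, 243, 187]);
translate([0, 1701, 1309]) cube([1074, 243, 187]);
translate([0, 1944, 1496]) cube([1074, 243, 187]);
translate([0, 2187, 1683]) cube([1074, 243, 187]);


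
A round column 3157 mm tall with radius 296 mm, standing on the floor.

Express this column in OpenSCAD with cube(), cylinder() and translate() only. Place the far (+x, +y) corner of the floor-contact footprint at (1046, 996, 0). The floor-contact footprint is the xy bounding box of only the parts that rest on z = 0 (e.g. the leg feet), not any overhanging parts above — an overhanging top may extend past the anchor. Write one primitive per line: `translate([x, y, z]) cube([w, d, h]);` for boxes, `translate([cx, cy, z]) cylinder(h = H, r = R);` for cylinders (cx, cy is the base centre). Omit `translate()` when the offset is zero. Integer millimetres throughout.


translate([750, 700, 0]) cylinder(h = 3157, r = 296);


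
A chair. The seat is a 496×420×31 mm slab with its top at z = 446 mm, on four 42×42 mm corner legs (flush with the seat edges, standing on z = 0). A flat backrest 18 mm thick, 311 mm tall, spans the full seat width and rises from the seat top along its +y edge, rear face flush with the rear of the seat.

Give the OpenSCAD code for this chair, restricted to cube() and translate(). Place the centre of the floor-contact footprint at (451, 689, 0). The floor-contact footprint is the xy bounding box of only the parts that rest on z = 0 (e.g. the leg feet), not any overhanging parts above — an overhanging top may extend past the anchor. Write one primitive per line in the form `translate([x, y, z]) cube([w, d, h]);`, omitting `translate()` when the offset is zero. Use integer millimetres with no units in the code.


translate([203, 479, 415]) cube([496, 420, 31]);
translate([203, 479, 0]) cube([42, 42, 415]);
translate([657, 479, 0]) cube([42, 42, 415]);
translate([203, 857, 0]) cube([42, 42, 415]);
translate([657, 857, 0]) cube([42, 42, 415]);
translate([203, 881, 446]) cube([496, 18, 311]);


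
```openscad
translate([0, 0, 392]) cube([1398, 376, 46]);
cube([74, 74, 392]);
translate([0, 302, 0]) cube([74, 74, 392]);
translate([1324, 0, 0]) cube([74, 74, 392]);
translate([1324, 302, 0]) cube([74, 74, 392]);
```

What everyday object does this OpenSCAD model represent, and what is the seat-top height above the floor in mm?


A bench. The seat-top height is 438 mm.

A long slab on four corner posts — a bench. The slab sits at z = 392 with thickness 46, so the top is 392 + 46 = 438 mm.


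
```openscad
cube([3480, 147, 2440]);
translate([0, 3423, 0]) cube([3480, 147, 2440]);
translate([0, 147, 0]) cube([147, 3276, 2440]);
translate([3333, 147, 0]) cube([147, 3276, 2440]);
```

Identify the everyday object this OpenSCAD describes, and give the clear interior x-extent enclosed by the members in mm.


A house (or room) frame. The interior width is 3186 mm.

Four 2440 mm walls enclosing a rectangle with no floor or roof — a room or house frame. Outside width is 3480 mm and wall thickness is 147 mm, so the interior width is 3480 − 2 × 147 = 3186 mm.


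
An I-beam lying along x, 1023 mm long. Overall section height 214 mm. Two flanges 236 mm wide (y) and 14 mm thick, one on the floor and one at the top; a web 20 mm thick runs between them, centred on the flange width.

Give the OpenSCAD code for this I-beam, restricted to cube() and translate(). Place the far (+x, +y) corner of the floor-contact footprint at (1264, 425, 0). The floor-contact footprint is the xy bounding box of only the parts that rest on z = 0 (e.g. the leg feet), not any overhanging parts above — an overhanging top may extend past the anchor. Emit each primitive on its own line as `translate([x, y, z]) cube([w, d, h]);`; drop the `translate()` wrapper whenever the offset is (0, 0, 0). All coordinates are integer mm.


translate([241, 189, 0]) cube([1023, 236, 14]);
translate([241, 297, 14]) cube([1023, 20, 186]);
translate([241, 189, 200]) cube([1023, 236, 14]);


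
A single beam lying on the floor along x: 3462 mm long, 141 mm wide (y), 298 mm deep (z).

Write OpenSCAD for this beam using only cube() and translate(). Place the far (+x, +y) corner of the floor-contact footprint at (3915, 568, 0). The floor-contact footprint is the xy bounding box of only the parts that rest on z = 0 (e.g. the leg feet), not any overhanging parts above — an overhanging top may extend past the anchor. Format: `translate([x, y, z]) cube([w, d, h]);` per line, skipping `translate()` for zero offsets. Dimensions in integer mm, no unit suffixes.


translate([453, 427, 0]) cube([3462, 141, 298]);


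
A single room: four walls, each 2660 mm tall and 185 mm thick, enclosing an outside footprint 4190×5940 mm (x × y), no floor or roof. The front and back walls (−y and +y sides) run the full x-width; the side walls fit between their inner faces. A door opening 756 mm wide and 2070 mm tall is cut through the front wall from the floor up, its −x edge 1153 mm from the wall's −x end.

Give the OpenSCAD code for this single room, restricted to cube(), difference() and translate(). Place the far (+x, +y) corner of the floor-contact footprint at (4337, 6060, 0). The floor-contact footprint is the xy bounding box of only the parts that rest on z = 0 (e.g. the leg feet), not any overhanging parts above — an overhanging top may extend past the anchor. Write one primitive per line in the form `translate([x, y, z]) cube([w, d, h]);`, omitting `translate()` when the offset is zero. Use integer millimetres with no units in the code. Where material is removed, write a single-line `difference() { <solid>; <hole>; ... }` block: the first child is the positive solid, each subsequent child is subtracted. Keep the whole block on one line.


difference() { translate([147, 120, 0]) cube([4190, 185, 2660]); translate([1300, 120, 0]) cube([756, 185, 2070]); }
translate([147, 5875, 0]) cube([4190, 185, 2660]);
translate([147, 305, 0]) cube([185, 5570, 2660]);
translate([4152, 305, 0]) cube([185, 5570, 2660]);


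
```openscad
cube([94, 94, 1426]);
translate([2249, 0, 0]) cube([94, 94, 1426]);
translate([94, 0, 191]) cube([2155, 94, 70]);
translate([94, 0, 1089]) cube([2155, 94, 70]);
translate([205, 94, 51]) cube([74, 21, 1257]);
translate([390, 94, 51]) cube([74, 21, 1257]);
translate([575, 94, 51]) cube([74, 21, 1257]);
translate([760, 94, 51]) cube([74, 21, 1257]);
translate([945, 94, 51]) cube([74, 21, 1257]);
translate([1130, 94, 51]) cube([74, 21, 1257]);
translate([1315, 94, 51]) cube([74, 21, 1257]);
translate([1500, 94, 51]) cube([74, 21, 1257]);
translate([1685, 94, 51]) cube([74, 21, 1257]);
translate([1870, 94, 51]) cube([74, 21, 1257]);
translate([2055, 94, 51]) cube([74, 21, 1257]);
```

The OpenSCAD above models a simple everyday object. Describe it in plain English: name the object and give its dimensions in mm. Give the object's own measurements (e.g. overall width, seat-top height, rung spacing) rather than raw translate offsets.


A fence section. Two 94×94 mm posts, 1426 mm tall, stand on the floor with a clear span of 2155 mm between their inner faces. Two horizontal rails of 94×70 mm section span the gap between the posts with their undersides at z = 191 mm and z = 1089 mm, flush with the posts' −y face. 11 pickets, each 74 mm wide, 21 mm thick and 1257 mm tall, are fixed to the +y face of the rails with their bottoms at z = 51 mm, spaced across the span with a 111 mm gap after the −x post and between neighbouring pickets, with 120 mm left before the +x post.


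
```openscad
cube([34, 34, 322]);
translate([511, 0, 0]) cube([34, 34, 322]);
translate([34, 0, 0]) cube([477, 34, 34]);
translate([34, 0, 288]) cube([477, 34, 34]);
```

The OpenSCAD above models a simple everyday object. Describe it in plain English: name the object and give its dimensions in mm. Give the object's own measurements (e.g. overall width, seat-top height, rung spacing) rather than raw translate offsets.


A rectangular picture frame lying in the x–z plane (depth along y). The opening is 477 mm wide (x) by 254 mm tall (z), surrounded by a border 34 mm wide on all four sides. The frame is 34 mm deep and is made of two full-height vertical stiles with two horizontal rails fitted between them.


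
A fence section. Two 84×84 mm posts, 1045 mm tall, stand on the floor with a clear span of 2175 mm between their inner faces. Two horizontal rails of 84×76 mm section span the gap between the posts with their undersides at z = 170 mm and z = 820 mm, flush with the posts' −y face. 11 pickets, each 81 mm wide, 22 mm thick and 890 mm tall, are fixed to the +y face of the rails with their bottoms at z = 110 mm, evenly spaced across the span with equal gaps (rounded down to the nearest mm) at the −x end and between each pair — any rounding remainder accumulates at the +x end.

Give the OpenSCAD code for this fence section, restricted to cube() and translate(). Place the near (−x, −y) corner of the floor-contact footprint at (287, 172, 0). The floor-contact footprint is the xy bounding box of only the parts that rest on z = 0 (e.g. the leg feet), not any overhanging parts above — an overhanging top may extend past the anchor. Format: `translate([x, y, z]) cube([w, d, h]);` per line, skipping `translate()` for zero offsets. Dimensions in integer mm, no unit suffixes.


translate([287, 172, 0]) cube([84, 84, 1045]);
translate([2546, 172, 0]) cube([84, 84, 1045]);
translate([371, 172, 170]) cube([2175, 84, 76]);
translate([371, 172, 820]) cube([2175, 84, 76]);
translate([478, 256, 110]) cube([81, 22, 890]);
translate([666, 256, 110]) cube([81, 22, 890]);
translate([854, 256, 110]) cube([81, 22, 890]);
translate([1042, 256, 110]) cube([81, 22, 890]);
translate([1230, 256, 110]) cube([81, 22, 890]);
translate([1418, 256, 110]) cube([81, 22, 890]);
translate([1606, 256, 110]) cube([81, 22, 890]);
translate([1794, 256, 110]) cube([81, 22, 890]);
translate([1982, 256, 110]) cube([81, 22, 890]);
translate([2170, 256, 110]) cube([81, 22, 890]);
translate([2358, 256, 110]) cube([81, 22, 890]);


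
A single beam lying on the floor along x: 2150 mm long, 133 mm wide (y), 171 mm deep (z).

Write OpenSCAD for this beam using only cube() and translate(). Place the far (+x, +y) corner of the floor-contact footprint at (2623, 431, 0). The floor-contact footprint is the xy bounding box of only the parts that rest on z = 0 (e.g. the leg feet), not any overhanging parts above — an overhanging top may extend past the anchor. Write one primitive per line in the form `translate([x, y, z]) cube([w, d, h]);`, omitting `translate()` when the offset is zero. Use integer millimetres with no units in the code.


translate([473, 298, 0]) cube([2150, 133, 171]);


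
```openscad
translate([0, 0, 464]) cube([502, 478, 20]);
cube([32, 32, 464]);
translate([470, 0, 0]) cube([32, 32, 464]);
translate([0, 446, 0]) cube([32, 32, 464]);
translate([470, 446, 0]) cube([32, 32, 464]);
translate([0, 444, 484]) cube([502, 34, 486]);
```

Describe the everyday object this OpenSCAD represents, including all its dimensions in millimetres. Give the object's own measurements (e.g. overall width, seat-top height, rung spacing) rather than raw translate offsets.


A chair. The seat is a 502×478×20 mm slab with its top at z = 484 mm, on four 32×32 mm corner legs (flush with the seat edges, standing on z = 0). A flat backrest 34 mm thick, 486 mm tall, spans the full seat width and rises from the seat top along its +y edge, rear face flush with the rear of the seat.


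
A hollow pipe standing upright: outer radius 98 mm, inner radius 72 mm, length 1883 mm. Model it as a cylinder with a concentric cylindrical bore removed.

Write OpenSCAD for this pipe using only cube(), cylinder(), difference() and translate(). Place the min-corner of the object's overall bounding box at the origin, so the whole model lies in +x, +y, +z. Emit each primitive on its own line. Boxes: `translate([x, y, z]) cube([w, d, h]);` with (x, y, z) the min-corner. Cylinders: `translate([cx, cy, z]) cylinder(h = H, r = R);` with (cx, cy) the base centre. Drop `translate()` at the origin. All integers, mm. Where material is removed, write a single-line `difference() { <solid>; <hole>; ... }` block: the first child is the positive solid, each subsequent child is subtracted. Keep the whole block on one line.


difference() { translate([98, 98, 0]) cylinder(h = 1883, r = 98); translate([98, 98, 0]) cylinder(h = 1883, r = 72); }


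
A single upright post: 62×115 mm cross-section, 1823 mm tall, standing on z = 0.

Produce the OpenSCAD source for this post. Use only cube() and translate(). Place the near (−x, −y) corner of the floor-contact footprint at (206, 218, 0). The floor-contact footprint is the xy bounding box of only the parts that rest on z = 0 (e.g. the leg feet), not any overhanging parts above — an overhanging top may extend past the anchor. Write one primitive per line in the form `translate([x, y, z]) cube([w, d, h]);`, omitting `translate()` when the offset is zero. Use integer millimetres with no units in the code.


translate([206, 218, 0]) cube([62, 115, 1823]);


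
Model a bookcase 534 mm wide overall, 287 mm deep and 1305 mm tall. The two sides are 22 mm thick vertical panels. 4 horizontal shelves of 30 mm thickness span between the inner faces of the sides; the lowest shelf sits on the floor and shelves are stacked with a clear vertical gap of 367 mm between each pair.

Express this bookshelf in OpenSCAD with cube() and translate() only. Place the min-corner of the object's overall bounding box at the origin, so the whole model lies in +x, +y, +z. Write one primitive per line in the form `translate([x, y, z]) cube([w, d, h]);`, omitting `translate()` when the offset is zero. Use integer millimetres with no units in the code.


cube([22, 287, 1305]);
translate([512, 0, 0]) cube([22, 287, 1305]);
translate([22, 0, 0]) cube([490, 287, 30]);
translate([22, 0, 397]) cube([490, 287, 30]);
translate([22, 0, 794]) cube([490, 287, 30]);
translate([22, 0, 1191]) cube([490, 287, 30]);


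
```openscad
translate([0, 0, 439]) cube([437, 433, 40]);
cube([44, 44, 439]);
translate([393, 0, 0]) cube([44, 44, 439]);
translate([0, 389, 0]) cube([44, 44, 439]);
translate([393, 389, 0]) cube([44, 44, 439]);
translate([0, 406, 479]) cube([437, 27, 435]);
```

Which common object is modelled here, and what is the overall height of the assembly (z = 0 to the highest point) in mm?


A chair. The overall height is 914 mm.

A slab on four corner posts with a tall panel at the back — a chair. The seat slab sits at z = 439 with thickness 40, and the 435 mm backrest starts at the seat top, so the overall height is 439 + 40 + 435 = 914 mm.


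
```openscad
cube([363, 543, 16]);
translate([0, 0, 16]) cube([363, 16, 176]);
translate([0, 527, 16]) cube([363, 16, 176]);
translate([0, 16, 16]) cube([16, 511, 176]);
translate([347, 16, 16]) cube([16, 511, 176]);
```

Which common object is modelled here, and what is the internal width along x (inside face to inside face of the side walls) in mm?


An open box. The internal width is 331 mm.

A 363×543 base slab with four walls standing on it — an open box. The base is 363 mm wide and the walls are 16 mm thick, so the internal width is 363 − 2 × 16 = 331 mm.


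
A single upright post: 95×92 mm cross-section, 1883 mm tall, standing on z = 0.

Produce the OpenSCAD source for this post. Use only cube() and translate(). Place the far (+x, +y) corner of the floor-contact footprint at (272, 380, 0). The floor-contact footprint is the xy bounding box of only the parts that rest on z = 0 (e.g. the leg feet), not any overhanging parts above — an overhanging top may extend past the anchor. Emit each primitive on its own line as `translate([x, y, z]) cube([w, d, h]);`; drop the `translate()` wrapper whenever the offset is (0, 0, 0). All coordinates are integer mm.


translate([177, 288, 0]) cube([95, 92, 1883]);


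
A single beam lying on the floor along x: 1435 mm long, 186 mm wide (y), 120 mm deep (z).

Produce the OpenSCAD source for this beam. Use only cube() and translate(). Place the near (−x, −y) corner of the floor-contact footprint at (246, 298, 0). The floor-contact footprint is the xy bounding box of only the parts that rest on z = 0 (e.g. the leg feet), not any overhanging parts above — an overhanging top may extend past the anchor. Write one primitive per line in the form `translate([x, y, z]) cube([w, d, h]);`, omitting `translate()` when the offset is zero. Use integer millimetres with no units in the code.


translate([246, 298, 0]) cube([1435, 186, 120]);


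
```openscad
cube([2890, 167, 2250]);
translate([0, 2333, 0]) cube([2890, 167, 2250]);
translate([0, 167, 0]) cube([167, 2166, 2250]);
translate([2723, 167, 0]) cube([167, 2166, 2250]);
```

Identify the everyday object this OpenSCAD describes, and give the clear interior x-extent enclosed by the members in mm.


A house (or room) frame. The interior width is 2556 mm.

Four 2250 mm walls enclosing a rectangle with no floor or roof — a room or house frame. Outside width is 2890 mm and wall thickness is 167 mm, so the interior width is 2890 − 2 × 167 = 2556 mm.


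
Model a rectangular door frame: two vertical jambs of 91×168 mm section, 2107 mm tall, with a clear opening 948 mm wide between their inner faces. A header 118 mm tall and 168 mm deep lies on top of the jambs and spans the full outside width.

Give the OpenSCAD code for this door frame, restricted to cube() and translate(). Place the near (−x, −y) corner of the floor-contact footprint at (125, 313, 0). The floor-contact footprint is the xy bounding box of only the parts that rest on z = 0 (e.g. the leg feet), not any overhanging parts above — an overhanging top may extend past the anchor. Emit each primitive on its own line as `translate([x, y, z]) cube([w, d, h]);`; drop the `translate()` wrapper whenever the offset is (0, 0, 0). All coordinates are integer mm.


translate([125, 313, 0]) cube([91, 168, 2107]);
translate([1164, 313, 0]) cube([91, 168, 2107]);
translate([125, 313, 2107]) cube([1130, 168, 118]);


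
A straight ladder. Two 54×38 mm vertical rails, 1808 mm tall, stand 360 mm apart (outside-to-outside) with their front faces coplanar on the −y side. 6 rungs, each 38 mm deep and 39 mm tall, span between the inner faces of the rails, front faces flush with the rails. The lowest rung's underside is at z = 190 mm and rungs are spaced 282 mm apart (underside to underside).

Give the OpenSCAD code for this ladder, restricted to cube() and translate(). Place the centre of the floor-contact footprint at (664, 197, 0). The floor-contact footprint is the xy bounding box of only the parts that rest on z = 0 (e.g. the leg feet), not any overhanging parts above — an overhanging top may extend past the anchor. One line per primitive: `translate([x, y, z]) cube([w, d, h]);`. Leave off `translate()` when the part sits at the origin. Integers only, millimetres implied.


// rung span = 360 - 2*54 = 252
// rung[k] z = 190 + k*282
translate([484, 178, 0]) cube([54, 38, 1808]);
translate([790, 178, 0]) cube([54, 38, 1808]);
translate([538, 178, 190]) cube([252, 38, 39]);
translate([538, 178, 472]) cube([252, 38, 39]);
translate([538, 178, 754]) cube([252, 38, 39]);
translate([538, 178, 1036]) cube([252, 38, 39]);
translate([538, 178, 1318]) cube([252, 38, 39]);
translate([538, 178, 1600]) cube([252, 38, 39]);


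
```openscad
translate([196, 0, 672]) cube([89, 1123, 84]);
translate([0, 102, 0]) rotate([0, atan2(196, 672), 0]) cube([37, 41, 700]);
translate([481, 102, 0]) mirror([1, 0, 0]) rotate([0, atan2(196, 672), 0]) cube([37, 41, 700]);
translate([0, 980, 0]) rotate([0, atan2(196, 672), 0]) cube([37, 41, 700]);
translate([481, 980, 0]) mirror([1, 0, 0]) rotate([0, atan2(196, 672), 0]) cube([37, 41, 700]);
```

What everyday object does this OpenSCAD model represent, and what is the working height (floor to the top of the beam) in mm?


A sawhorse. The overall height is 756 mm.

A beam across two mirrored pairs of raked legs — a sawhorse. The beam's underside is at z = 672 (matching the legs' vertical rise in atan2(196, 672)) and the beam is 84 mm tall, so its top is at 672 + 84 = 756 mm. The raked legs top out at the beam's underside, so that is the highest point.


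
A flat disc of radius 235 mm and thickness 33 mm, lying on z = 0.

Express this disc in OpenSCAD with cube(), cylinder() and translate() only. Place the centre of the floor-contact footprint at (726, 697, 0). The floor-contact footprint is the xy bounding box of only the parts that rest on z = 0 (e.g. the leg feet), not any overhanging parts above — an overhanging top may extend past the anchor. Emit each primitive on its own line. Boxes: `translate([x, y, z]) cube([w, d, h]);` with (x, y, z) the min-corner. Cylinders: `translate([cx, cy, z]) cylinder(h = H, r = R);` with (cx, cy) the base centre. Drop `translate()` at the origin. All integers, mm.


translate([726, 697, 0]) cylinder(h = 33, r = 235);


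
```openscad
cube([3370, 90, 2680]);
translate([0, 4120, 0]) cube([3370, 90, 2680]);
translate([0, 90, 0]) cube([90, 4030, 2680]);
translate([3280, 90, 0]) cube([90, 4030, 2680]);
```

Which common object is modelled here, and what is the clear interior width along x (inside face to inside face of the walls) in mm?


A house (or room) frame. The interior width is 3190 mm.

Four 2680 mm walls enclosing a rectangle with no floor or roof — a room or house frame. Outside width is 3370 mm and wall thickness is 90 mm, so the interior width is 3370 − 2 × 90 = 3190 mm.


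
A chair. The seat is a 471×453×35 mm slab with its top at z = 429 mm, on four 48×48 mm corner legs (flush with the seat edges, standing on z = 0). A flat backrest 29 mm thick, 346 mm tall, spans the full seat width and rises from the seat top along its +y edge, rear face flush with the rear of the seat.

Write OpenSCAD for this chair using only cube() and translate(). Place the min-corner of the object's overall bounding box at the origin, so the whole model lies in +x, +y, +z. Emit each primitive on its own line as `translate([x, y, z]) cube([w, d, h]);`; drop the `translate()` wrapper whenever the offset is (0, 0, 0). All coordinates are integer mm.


translate([0, 0, 394]) cube([471, 453, 35]);
cube([48, 48, 394]);
translate([423, 0, 0]) cube([48, 48, 394]);
translate([0, 405, 0]) cube([48, 48, 394]);
translate([423, 405, 0]) cube([48, 48, 394]);
translate([0, 424, 429]) cube([471, 29, 346]);


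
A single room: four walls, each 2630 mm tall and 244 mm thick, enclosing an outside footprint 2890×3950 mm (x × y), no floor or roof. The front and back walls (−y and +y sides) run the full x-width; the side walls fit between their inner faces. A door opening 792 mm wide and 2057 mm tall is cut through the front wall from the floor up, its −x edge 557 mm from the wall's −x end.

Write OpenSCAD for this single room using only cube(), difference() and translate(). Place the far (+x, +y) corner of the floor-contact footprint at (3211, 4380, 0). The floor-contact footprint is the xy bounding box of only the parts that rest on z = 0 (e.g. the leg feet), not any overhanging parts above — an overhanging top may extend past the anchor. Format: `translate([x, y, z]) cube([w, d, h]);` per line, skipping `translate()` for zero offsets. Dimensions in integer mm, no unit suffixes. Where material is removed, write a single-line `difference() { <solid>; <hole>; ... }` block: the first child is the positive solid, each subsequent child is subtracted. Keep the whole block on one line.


difference() { translate([321, 430, 0]) cube([2890, 244, 2630]); translate([878, 430, 0]) cube([792, 244, 2057]); }
translate([321, 4136, 0]) cube([2890, 244, 2630]);
translate([321, 674, 0]) cube([244, 3462, 2630]);
translate([2967, 674, 0]) cube([244, 3462, 2630]);


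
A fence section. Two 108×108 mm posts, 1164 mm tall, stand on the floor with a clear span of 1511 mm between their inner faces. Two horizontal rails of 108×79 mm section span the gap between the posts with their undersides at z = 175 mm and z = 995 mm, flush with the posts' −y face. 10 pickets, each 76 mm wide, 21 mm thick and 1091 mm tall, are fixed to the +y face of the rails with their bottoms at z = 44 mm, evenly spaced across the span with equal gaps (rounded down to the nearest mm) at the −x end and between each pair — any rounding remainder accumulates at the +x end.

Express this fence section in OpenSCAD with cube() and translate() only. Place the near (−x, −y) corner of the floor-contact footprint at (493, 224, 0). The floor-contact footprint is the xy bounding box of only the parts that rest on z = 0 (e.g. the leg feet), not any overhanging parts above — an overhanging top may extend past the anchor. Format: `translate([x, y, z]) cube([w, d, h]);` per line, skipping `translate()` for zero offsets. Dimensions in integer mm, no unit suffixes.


translate([493, 224, 0]) cube([108, 108, 1164]);
translate([2112, 224, 0]) cube([108, 108, 1164]);
translate([601, 224, 175]) cube([1511, 108, 79]);
translate([601, 224, 995]) cube([1511, 108, 79]);
translate([669, 332, 44]) cube([76, 21, 1091]);
translate([813, 332, 44]) cube([76, 21, 1091]);
translate([957, 332, 44]) cube([76, 21, 1091]);
translate([1101, 332, 44]) cube([76, 21, 1091]);
translate([1245, 332, 44]) cube([76, 21, 1091]);
translate([1389, 332, 44]) cube([76, 21, 1091]);
translate([1533, 332, 44]) cube([76, 21, 1091]);
translate([1677, 332, 44]) cube([76, 21, 1091]);
translate([1821, 332, 44]) cube([76, 21, 1091]);
translate([1965, 332, 44]) cube([76, 21, 1091]);
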